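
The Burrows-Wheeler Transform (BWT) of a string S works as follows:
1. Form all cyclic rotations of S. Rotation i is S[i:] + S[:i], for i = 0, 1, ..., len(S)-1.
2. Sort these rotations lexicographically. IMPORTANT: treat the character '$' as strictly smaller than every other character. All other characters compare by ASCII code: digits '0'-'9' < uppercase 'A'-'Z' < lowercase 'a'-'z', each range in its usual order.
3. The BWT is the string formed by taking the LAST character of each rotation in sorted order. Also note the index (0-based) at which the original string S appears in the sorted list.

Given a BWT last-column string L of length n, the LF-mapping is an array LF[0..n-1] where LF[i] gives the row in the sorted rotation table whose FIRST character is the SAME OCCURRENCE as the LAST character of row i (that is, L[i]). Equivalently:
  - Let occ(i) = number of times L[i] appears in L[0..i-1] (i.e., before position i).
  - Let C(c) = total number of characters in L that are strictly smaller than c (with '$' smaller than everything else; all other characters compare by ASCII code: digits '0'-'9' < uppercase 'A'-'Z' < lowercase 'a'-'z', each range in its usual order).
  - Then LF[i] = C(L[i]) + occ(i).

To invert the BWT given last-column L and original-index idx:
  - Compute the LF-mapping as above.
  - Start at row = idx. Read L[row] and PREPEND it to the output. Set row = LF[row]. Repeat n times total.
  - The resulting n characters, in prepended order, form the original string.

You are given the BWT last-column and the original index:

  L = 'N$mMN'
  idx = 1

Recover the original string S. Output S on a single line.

LF mapping: 2 0 4 1 3
Walk LF starting at row 1, prepending L[row]:
  step 1: row=1, L[1]='$', prepend. Next row=LF[1]=0
  step 2: row=0, L[0]='N', prepend. Next row=LF[0]=2
  step 3: row=2, L[2]='m', prepend. Next row=LF[2]=4
  step 4: row=4, L[4]='N', prepend. Next row=LF[4]=3
  step 5: row=3, L[3]='M', prepend. Next row=LF[3]=1
Reversed output: MNmN$

Answer: MNmN$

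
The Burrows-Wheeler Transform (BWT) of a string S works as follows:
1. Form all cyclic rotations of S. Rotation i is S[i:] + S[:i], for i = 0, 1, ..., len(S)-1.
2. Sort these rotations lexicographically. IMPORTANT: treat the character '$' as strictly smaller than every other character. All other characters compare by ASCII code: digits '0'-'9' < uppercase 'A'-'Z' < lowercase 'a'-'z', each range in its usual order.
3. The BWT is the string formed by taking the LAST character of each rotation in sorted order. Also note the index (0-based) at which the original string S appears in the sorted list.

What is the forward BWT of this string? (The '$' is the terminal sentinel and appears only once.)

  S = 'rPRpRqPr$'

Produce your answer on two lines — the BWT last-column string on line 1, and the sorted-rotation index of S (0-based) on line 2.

Answer: rrqPpRRP$
8

Derivation:
All 9 rotations (rotation i = S[i:]+S[:i]):
  rot[0] = rPRpRqPr$
  rot[1] = PRpRqPr$r
  rot[2] = RpRqPr$rP
  rot[3] = pRqPr$rPR
  rot[4] = RqPr$rPRp
  rot[5] = qPr$rPRpR
  rot[6] = Pr$rPRpRq
  rot[7] = r$rPRpRqP
  rot[8] = $rPRpRqPr
Sorted (with $ < everything):
  sorted[0] = $rPRpRqPr  (last char: 'r')
  sorted[1] = PRpRqPr$r  (last char: 'r')
  sorted[2] = Pr$rPRpRq  (last char: 'q')
  sorted[3] = RpRqPr$rP  (last char: 'P')
  sorted[4] = RqPr$rPRp  (last char: 'p')
  sorted[5] = pRqPr$rPR  (last char: 'R')
  sorted[6] = qPr$rPRpR  (last char: 'R')
  sorted[7] = r$rPRpRqP  (last char: 'P')
  sorted[8] = rPRpRqPr$  (last char: '$')
Last column: rrqPpRRP$
Original string S is at sorted index 8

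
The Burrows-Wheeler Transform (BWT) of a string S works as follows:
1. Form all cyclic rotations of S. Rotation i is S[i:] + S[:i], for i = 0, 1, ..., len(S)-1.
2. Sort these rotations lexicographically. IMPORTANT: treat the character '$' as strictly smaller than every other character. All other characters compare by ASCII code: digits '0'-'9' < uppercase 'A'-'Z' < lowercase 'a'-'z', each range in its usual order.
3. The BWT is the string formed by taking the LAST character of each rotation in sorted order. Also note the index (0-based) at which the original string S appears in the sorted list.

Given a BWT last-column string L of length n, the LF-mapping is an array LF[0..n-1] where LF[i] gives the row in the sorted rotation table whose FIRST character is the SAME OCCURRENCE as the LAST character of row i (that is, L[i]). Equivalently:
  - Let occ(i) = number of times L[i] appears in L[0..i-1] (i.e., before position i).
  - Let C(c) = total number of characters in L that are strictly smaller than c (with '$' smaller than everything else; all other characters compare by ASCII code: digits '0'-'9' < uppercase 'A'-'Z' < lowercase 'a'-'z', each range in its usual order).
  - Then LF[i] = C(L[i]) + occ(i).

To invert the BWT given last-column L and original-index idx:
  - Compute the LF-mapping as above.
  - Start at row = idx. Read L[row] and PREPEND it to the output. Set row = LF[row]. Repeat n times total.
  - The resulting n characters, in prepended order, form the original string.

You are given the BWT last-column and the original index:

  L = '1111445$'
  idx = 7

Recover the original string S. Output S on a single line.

LF mapping: 1 2 3 4 5 6 7 0
Walk LF starting at row 7, prepending L[row]:
  step 1: row=7, L[7]='$', prepend. Next row=LF[7]=0
  step 2: row=0, L[0]='1', prepend. Next row=LF[0]=1
  step 3: row=1, L[1]='1', prepend. Next row=LF[1]=2
  step 4: row=2, L[2]='1', prepend. Next row=LF[2]=3
  step 5: row=3, L[3]='1', prepend. Next row=LF[3]=4
  step 6: row=4, L[4]='4', prepend. Next row=LF[4]=5
  step 7: row=5, L[5]='4', prepend. Next row=LF[5]=6
  step 8: row=6, L[6]='5', prepend. Next row=LF[6]=7
Reversed output: 5441111$

Answer: 5441111$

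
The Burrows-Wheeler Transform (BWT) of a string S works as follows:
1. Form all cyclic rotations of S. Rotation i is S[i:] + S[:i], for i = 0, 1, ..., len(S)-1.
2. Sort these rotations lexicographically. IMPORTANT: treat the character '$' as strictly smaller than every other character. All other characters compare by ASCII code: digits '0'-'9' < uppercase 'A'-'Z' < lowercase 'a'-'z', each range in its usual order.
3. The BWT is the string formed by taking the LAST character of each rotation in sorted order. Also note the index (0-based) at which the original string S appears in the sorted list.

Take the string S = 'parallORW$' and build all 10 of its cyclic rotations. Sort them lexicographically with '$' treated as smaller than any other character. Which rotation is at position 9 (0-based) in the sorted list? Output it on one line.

All 10 rotations (rotation i = S[i:]+S[:i]):
  rot[0] = parallORW$
  rot[1] = arallORW$p
  rot[2] = rallORW$pa
  rot[3] = allORW$par
  rot[4] = llORW$para
  rot[5] = lORW$paral
  rot[6] = ORW$parall
  rot[7] = RW$parallO
  rot[8] = W$parallOR
  rot[9] = $parallORW
Sorted (with $ < everything):
  sorted[0] = $parallORW
  sorted[1] = ORW$parall
  sorted[2] = RW$parallO
  sorted[3] = W$parallOR
  sorted[4] = allORW$par
  sorted[5] = arallORW$p
  sorted[6] = lORW$paral
  sorted[7] = llORW$para
  sorted[8] = parallORW$
  sorted[9] = rallORW$pa
sorted[9] = rallORW$pa

Answer: rallORW$pa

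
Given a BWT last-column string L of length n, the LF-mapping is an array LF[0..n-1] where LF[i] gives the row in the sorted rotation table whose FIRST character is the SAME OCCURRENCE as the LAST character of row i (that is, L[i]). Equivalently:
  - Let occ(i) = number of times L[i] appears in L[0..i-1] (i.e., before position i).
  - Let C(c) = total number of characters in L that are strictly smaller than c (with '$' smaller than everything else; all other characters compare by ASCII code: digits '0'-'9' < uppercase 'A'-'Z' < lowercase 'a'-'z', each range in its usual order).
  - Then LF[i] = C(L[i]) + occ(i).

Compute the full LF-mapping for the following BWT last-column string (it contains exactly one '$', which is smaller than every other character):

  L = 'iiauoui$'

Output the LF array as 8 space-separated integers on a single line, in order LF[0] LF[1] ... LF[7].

Answer: 2 3 1 6 5 7 4 0

Derivation:
Char counts: '$':1, 'a':1, 'i':3, 'o':1, 'u':2
C (first-col start): C('$')=0, C('a')=1, C('i')=2, C('o')=5, C('u')=6
L[0]='i': occ=0, LF[0]=C('i')+0=2+0=2
L[1]='i': occ=1, LF[1]=C('i')+1=2+1=3
L[2]='a': occ=0, LF[2]=C('a')+0=1+0=1
L[3]='u': occ=0, LF[3]=C('u')+0=6+0=6
L[4]='o': occ=0, LF[4]=C('o')+0=5+0=5
L[5]='u': occ=1, LF[5]=C('u')+1=6+1=7
L[6]='i': occ=2, LF[6]=C('i')+2=2+2=4
L[7]='$': occ=0, LF[7]=C('$')+0=0+0=0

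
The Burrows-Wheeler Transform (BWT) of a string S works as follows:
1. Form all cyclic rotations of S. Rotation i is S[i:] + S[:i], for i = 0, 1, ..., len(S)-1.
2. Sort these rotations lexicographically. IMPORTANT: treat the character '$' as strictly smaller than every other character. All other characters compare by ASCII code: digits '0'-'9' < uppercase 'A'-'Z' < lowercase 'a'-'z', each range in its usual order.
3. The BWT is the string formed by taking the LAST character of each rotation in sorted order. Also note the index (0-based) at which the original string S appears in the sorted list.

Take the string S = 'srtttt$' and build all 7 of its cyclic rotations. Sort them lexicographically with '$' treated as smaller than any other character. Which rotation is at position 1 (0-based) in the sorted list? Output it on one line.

All 7 rotations (rotation i = S[i:]+S[:i]):
  rot[0] = srtttt$
  rot[1] = rtttt$s
  rot[2] = tttt$sr
  rot[3] = ttt$srt
  rot[4] = tt$srtt
  rot[5] = t$srttt
  rot[6] = $srtttt
Sorted (with $ < everything):
  sorted[0] = $srtttt
  sorted[1] = rtttt$s
  sorted[2] = srtttt$
  sorted[3] = t$srttt
  sorted[4] = tt$srtt
  sorted[5] = ttt$srt
  sorted[6] = tttt$sr
sorted[1] = rtttt$s

Answer: rtttt$s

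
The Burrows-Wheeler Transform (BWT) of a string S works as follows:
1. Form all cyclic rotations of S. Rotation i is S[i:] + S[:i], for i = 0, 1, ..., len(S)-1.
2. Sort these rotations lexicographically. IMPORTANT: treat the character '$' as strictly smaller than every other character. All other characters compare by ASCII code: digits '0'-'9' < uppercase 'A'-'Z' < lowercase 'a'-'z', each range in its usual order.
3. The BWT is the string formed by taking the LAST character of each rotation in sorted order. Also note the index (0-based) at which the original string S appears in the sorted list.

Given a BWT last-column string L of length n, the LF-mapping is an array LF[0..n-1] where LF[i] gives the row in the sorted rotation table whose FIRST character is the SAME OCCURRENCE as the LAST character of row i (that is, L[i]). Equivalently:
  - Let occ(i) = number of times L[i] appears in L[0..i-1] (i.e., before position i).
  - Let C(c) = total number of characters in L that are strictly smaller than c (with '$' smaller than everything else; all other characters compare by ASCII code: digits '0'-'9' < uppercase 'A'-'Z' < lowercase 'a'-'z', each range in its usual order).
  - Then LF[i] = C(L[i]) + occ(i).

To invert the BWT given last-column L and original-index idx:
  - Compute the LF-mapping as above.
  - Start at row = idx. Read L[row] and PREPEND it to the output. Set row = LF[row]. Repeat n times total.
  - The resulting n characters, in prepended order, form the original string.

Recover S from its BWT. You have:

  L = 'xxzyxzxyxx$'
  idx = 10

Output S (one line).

LF mapping: 1 2 9 7 3 10 4 8 5 6 0
Walk LF starting at row 10, prepending L[row]:
  step 1: row=10, L[10]='$', prepend. Next row=LF[10]=0
  step 2: row=0, L[0]='x', prepend. Next row=LF[0]=1
  step 3: row=1, L[1]='x', prepend. Next row=LF[1]=2
  step 4: row=2, L[2]='z', prepend. Next row=LF[2]=9
  step 5: row=9, L[9]='x', prepend. Next row=LF[9]=6
  step 6: row=6, L[6]='x', prepend. Next row=LF[6]=4
  step 7: row=4, L[4]='x', prepend. Next row=LF[4]=3
  step 8: row=3, L[3]='y', prepend. Next row=LF[3]=7
  step 9: row=7, L[7]='y', prepend. Next row=LF[7]=8
  step 10: row=8, L[8]='x', prepend. Next row=LF[8]=5
  step 11: row=5, L[5]='z', prepend. Next row=LF[5]=10
Reversed output: zxyyxxxzxx$

Answer: zxyyxxxzxx$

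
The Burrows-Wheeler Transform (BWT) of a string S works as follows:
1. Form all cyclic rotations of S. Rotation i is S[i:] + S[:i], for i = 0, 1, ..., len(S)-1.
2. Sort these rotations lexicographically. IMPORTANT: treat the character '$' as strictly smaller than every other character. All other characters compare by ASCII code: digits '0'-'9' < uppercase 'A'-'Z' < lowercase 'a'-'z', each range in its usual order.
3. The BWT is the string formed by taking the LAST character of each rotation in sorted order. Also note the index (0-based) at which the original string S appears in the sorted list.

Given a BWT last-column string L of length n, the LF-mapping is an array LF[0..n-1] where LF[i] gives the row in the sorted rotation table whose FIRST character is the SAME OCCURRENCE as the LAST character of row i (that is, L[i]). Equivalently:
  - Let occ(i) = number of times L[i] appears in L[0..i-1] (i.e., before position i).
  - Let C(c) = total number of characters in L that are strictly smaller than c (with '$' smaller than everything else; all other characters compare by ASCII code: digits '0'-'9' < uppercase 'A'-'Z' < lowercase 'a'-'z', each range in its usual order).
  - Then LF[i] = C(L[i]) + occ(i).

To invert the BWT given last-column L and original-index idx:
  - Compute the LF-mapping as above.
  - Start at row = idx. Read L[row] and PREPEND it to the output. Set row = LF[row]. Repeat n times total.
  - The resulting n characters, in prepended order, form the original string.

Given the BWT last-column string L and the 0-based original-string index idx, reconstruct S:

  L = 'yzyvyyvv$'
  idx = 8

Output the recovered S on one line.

LF mapping: 4 8 5 1 6 7 2 3 0
Walk LF starting at row 8, prepending L[row]:
  step 1: row=8, L[8]='$', prepend. Next row=LF[8]=0
  step 2: row=0, L[0]='y', prepend. Next row=LF[0]=4
  step 3: row=4, L[4]='y', prepend. Next row=LF[4]=6
  step 4: row=6, L[6]='v', prepend. Next row=LF[6]=2
  step 5: row=2, L[2]='y', prepend. Next row=LF[2]=5
  step 6: row=5, L[5]='y', prepend. Next row=LF[5]=7
  step 7: row=7, L[7]='v', prepend. Next row=LF[7]=3
  step 8: row=3, L[3]='v', prepend. Next row=LF[3]=1
  step 9: row=1, L[1]='z', prepend. Next row=LF[1]=8
Reversed output: zvvyyvyy$

Answer: zvvyyvyy$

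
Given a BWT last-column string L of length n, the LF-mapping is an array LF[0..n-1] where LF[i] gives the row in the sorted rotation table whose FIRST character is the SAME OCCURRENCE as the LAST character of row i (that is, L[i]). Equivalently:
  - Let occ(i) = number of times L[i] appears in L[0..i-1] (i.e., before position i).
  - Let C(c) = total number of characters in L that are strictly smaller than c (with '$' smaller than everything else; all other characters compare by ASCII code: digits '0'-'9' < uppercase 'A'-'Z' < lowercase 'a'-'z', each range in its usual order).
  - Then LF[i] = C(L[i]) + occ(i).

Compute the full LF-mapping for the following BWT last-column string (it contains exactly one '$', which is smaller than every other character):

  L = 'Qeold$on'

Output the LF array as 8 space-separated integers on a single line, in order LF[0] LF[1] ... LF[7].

Answer: 1 3 6 4 2 0 7 5

Derivation:
Char counts: '$':1, 'Q':1, 'd':1, 'e':1, 'l':1, 'n':1, 'o':2
C (first-col start): C('$')=0, C('Q')=1, C('d')=2, C('e')=3, C('l')=4, C('n')=5, C('o')=6
L[0]='Q': occ=0, LF[0]=C('Q')+0=1+0=1
L[1]='e': occ=0, LF[1]=C('e')+0=3+0=3
L[2]='o': occ=0, LF[2]=C('o')+0=6+0=6
L[3]='l': occ=0, LF[3]=C('l')+0=4+0=4
L[4]='d': occ=0, LF[4]=C('d')+0=2+0=2
L[5]='$': occ=0, LF[5]=C('$')+0=0+0=0
L[6]='o': occ=1, LF[6]=C('o')+1=6+1=7
L[7]='n': occ=0, LF[7]=C('n')+0=5+0=5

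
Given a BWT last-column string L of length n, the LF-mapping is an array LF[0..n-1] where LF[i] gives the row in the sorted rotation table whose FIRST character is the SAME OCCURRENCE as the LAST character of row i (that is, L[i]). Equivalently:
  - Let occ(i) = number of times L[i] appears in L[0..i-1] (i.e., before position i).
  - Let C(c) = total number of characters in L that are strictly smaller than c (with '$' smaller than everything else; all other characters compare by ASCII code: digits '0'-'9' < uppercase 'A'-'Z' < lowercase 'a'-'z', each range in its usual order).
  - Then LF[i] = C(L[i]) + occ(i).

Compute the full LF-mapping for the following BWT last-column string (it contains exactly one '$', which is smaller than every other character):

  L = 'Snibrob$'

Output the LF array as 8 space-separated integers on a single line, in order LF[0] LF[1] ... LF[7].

Answer: 1 5 4 2 7 6 3 0

Derivation:
Char counts: '$':1, 'S':1, 'b':2, 'i':1, 'n':1, 'o':1, 'r':1
C (first-col start): C('$')=0, C('S')=1, C('b')=2, C('i')=4, C('n')=5, C('o')=6, C('r')=7
L[0]='S': occ=0, LF[0]=C('S')+0=1+0=1
L[1]='n': occ=0, LF[1]=C('n')+0=5+0=5
L[2]='i': occ=0, LF[2]=C('i')+0=4+0=4
L[3]='b': occ=0, LF[3]=C('b')+0=2+0=2
L[4]='r': occ=0, LF[4]=C('r')+0=7+0=7
L[5]='o': occ=0, LF[5]=C('o')+0=6+0=6
L[6]='b': occ=1, LF[6]=C('b')+1=2+1=3
L[7]='$': occ=0, LF[7]=C('$')+0=0+0=0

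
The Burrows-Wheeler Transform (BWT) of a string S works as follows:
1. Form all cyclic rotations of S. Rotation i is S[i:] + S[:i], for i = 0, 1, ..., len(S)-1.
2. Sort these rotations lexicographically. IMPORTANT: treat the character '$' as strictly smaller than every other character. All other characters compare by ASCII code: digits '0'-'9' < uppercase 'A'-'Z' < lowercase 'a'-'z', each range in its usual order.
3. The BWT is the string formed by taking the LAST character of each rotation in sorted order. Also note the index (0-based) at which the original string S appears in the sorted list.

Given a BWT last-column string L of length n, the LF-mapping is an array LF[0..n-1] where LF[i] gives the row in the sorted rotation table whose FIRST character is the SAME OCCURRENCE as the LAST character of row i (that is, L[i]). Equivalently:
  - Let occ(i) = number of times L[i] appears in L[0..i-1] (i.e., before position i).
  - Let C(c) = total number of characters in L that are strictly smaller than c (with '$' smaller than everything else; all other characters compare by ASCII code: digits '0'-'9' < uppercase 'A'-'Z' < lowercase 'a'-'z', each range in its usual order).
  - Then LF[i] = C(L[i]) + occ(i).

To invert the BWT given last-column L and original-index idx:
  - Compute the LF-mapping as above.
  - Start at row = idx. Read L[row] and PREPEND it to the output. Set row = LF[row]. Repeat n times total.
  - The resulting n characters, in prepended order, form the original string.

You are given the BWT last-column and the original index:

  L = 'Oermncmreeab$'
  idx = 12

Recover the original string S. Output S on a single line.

LF mapping: 1 5 11 8 10 4 9 12 6 7 2 3 0
Walk LF starting at row 12, prepending L[row]:
  step 1: row=12, L[12]='$', prepend. Next row=LF[12]=0
  step 2: row=0, L[0]='O', prepend. Next row=LF[0]=1
  step 3: row=1, L[1]='e', prepend. Next row=LF[1]=5
  step 4: row=5, L[5]='c', prepend. Next row=LF[5]=4
  step 5: row=4, L[4]='n', prepend. Next row=LF[4]=10
  step 6: row=10, L[10]='a', prepend. Next row=LF[10]=2
  step 7: row=2, L[2]='r', prepend. Next row=LF[2]=11
  step 8: row=11, L[11]='b', prepend. Next row=LF[11]=3
  step 9: row=3, L[3]='m', prepend. Next row=LF[3]=8
  step 10: row=8, L[8]='e', prepend. Next row=LF[8]=6
  step 11: row=6, L[6]='m', prepend. Next row=LF[6]=9
  step 12: row=9, L[9]='e', prepend. Next row=LF[9]=7
  step 13: row=7, L[7]='r', prepend. Next row=LF[7]=12
Reversed output: remembranceO$

Answer: remembranceO$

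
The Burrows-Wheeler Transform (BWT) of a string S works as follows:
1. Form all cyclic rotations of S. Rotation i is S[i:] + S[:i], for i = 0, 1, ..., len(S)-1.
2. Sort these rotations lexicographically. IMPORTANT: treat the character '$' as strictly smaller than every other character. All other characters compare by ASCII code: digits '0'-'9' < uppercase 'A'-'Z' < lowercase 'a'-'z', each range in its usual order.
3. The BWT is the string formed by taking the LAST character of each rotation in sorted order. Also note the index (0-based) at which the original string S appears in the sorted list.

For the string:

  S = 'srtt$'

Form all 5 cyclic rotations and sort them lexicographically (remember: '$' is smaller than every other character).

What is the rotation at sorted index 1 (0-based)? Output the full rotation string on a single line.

Answer: rtt$s

Derivation:
All 5 rotations (rotation i = S[i:]+S[:i]):
  rot[0] = srtt$
  rot[1] = rtt$s
  rot[2] = tt$sr
  rot[3] = t$srt
  rot[4] = $srtt
Sorted (with $ < everything):
  sorted[0] = $srtt
  sorted[1] = rtt$s
  sorted[2] = srtt$
  sorted[3] = t$srt
  sorted[4] = tt$sr
sorted[1] = rtt$s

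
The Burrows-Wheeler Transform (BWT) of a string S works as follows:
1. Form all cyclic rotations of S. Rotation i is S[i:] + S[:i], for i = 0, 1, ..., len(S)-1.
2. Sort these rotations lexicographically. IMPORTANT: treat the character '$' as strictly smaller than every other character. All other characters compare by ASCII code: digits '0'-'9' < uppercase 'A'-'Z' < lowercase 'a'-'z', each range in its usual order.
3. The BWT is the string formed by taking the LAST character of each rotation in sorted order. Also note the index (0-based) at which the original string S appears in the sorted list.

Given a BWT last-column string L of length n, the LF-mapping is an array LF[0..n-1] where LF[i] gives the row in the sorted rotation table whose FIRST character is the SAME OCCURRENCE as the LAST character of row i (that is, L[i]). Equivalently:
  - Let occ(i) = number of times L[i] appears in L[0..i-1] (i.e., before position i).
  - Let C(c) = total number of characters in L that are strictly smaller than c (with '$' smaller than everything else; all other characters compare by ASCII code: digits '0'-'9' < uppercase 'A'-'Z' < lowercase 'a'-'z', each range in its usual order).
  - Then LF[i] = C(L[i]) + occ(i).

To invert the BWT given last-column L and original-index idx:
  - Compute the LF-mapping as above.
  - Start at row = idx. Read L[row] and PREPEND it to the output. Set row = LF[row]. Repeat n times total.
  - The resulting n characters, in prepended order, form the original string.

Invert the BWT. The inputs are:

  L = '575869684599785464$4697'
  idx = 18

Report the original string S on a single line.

Answer: 8745769654799684856495$

Derivation:
LF mapping: 5 13 6 16 9 19 10 17 1 7 20 21 14 18 8 2 11 3 0 4 12 22 15
Walk LF starting at row 18, prepending L[row]:
  step 1: row=18, L[18]='$', prepend. Next row=LF[18]=0
  step 2: row=0, L[0]='5', prepend. Next row=LF[0]=5
  step 3: row=5, L[5]='9', prepend. Next row=LF[5]=19
  step 4: row=19, L[19]='4', prepend. Next row=LF[19]=4
  step 5: row=4, L[4]='6', prepend. Next row=LF[4]=9
  step 6: row=9, L[9]='5', prepend. Next row=LF[9]=7
  step 7: row=7, L[7]='8', prepend. Next row=LF[7]=17
  step 8: row=17, L[17]='4', prepend. Next row=LF[17]=3
  step 9: row=3, L[3]='8', prepend. Next row=LF[3]=16
  step 10: row=16, L[16]='6', prepend. Next row=LF[16]=11
  step 11: row=11, L[11]='9', prepend. Next row=LF[11]=21
  step 12: row=21, L[21]='9', prepend. Next row=LF[21]=22
  step 13: row=22, L[22]='7', prepend. Next row=LF[22]=15
  step 14: row=15, L[15]='4', prepend. Next row=LF[15]=2
  step 15: row=2, L[2]='5', prepend. Next row=LF[2]=6
  step 16: row=6, L[6]='6', prepend. Next row=LF[6]=10
  step 17: row=10, L[10]='9', prepend. Next row=LF[10]=20
  step 18: row=20, L[20]='6', prepend. Next row=LF[20]=12
  step 19: row=12, L[12]='7', prepend. Next row=LF[12]=14
  step 20: row=14, L[14]='5', prepend. Next row=LF[14]=8
  step 21: row=8, L[8]='4', prepend. Next row=LF[8]=1
  step 22: row=1, L[1]='7', prepend. Next row=LF[1]=13
  step 23: row=13, L[13]='8', prepend. Next row=LF[13]=18
Reversed output: 8745769654799684856495$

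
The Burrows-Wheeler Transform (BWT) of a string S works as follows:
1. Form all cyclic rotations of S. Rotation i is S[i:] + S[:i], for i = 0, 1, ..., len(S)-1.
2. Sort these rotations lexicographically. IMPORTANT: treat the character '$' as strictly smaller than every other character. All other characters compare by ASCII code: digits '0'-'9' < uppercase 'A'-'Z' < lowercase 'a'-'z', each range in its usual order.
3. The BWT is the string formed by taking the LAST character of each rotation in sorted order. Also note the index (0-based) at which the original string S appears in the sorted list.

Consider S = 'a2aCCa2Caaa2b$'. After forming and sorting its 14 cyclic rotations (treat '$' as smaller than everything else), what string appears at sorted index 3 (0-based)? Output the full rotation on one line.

Answer: 2b$a2aCCa2Caaa

Derivation:
All 14 rotations (rotation i = S[i:]+S[:i]):
  rot[0] = a2aCCa2Caaa2b$
  rot[1] = 2aCCa2Caaa2b$a
  rot[2] = aCCa2Caaa2b$a2
  rot[3] = CCa2Caaa2b$a2a
  rot[4] = Ca2Caaa2b$a2aC
  rot[5] = a2Caaa2b$a2aCC
  rot[6] = 2Caaa2b$a2aCCa
  rot[7] = Caaa2b$a2aCCa2
  rot[8] = aaa2b$a2aCCa2C
  rot[9] = aa2b$a2aCCa2Ca
  rot[10] = a2b$a2aCCa2Caa
  rot[11] = 2b$a2aCCa2Caaa
  rot[12] = b$a2aCCa2Caaa2
  rot[13] = $a2aCCa2Caaa2b
Sorted (with $ < everything):
  sorted[0] = $a2aCCa2Caaa2b
  sorted[1] = 2Caaa2b$a2aCCa
  sorted[2] = 2aCCa2Caaa2b$a
  sorted[3] = 2b$a2aCCa2Caaa
  sorted[4] = CCa2Caaa2b$a2a
  sorted[5] = Ca2Caaa2b$a2aC
  sorted[6] = Caaa2b$a2aCCa2
  sorted[7] = a2Caaa2b$a2aCC
  sorted[8] = a2aCCa2Caaa2b$
  sorted[9] = a2b$a2aCCa2Caa
  sorted[10] = aCCa2Caaa2b$a2
  sorted[11] = aa2b$a2aCCa2Ca
  sorted[12] = aaa2b$a2aCCa2C
  sorted[13] = b$a2aCCa2Caaa2
sorted[3] = 2b$a2aCCa2Caaa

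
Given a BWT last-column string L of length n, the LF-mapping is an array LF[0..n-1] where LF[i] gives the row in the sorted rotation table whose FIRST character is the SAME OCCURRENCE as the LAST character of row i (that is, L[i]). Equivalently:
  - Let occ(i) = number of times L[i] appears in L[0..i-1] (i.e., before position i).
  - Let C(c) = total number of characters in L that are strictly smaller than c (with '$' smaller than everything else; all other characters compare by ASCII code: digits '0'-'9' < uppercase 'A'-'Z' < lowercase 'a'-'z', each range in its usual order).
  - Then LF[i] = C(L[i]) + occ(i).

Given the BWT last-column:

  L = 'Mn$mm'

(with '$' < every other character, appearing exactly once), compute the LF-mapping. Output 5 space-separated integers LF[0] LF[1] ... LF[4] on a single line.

Char counts: '$':1, 'M':1, 'm':2, 'n':1
C (first-col start): C('$')=0, C('M')=1, C('m')=2, C('n')=4
L[0]='M': occ=0, LF[0]=C('M')+0=1+0=1
L[1]='n': occ=0, LF[1]=C('n')+0=4+0=4
L[2]='$': occ=0, LF[2]=C('$')+0=0+0=0
L[3]='m': occ=0, LF[3]=C('m')+0=2+0=2
L[4]='m': occ=1, LF[4]=C('m')+1=2+1=3

Answer: 1 4 0 2 3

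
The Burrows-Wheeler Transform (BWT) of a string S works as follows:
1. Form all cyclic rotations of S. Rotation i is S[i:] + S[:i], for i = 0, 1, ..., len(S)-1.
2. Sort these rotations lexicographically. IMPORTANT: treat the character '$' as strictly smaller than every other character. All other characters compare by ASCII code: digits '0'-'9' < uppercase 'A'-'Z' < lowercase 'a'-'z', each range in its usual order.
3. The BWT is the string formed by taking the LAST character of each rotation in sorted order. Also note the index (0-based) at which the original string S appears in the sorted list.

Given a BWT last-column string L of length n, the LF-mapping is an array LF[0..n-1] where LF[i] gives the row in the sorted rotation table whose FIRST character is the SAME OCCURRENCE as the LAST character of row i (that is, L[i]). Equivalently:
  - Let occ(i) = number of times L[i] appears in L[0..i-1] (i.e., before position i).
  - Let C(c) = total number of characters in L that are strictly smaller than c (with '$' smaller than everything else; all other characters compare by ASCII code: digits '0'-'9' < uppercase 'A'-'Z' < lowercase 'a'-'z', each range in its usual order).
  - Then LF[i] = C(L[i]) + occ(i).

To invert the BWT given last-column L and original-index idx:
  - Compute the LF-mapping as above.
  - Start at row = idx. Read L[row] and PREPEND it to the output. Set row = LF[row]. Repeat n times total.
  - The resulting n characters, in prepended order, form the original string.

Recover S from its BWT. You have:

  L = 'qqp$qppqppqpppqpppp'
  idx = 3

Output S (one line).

Answer: pppqpqppqqppppqppq$

Derivation:
LF mapping: 13 14 1 0 15 2 3 16 4 5 17 6 7 8 18 9 10 11 12
Walk LF starting at row 3, prepending L[row]:
  step 1: row=3, L[3]='$', prepend. Next row=LF[3]=0
  step 2: row=0, L[0]='q', prepend. Next row=LF[0]=13
  step 3: row=13, L[13]='p', prepend. Next row=LF[13]=8
  step 4: row=8, L[8]='p', prepend. Next row=LF[8]=4
  step 5: row=4, L[4]='q', prepend. Next row=LF[4]=15
  step 6: row=15, L[15]='p', prepend. Next row=LF[15]=9
  step 7: row=9, L[9]='p', prepend. Next row=LF[9]=5
  step 8: row=5, L[5]='p', prepend. Next row=LF[5]=2
  step 9: row=2, L[2]='p', prepend. Next row=LF[2]=1
  step 10: row=1, L[1]='q', prepend. Next row=LF[1]=14
  step 11: row=14, L[14]='q', prepend. Next row=LF[14]=18
  step 12: row=18, L[18]='p', prepend. Next row=LF[18]=12
  step 13: row=12, L[12]='p', prepend. Next row=LF[12]=7
  step 14: row=7, L[7]='q', prepend. Next row=LF[7]=16
  step 15: row=16, L[16]='p', prepend. Next row=LF[16]=10
  step 16: row=10, L[10]='q', prepend. Next row=LF[10]=17
  step 17: row=17, L[17]='p', prepend. Next row=LF[17]=11
  step 18: row=11, L[11]='p', prepend. Next row=LF[11]=6
  step 19: row=6, L[6]='p', prepend. Next row=LF[6]=3
Reversed output: pppqpqppqqppppqppq$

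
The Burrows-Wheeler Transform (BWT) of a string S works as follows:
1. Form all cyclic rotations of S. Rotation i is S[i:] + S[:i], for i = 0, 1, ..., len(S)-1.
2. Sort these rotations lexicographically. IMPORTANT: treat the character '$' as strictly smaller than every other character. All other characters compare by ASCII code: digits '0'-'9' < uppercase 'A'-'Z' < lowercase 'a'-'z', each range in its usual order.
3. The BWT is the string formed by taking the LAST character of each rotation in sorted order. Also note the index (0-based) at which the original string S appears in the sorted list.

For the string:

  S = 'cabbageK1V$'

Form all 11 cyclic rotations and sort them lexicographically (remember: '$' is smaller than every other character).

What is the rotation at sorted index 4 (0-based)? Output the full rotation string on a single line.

All 11 rotations (rotation i = S[i:]+S[:i]):
  rot[0] = cabbageK1V$
  rot[1] = abbageK1V$c
  rot[2] = bbageK1V$ca
  rot[3] = bageK1V$cab
  rot[4] = ageK1V$cabb
  rot[5] = geK1V$cabba
  rot[6] = eK1V$cabbag
  rot[7] = K1V$cabbage
  rot[8] = 1V$cabbageK
  rot[9] = V$cabbageK1
  rot[10] = $cabbageK1V
Sorted (with $ < everything):
  sorted[0] = $cabbageK1V
  sorted[1] = 1V$cabbageK
  sorted[2] = K1V$cabbage
  sorted[3] = V$cabbageK1
  sorted[4] = abbageK1V$c
  sorted[5] = ageK1V$cabb
  sorted[6] = bageK1V$cab
  sorted[7] = bbageK1V$ca
  sorted[8] = cabbageK1V$
  sorted[9] = eK1V$cabbag
  sorted[10] = geK1V$cabba
sorted[4] = abbageK1V$c

Answer: abbageK1V$c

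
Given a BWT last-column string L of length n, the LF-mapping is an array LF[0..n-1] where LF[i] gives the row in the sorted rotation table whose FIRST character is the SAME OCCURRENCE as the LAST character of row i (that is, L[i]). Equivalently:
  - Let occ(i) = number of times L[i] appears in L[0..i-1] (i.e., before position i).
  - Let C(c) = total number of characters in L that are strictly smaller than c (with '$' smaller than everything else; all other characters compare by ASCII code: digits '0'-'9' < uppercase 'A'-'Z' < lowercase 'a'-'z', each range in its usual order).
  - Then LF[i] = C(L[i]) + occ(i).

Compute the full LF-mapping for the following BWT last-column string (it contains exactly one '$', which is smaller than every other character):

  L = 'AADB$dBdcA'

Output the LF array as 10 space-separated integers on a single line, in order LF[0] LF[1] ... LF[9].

Answer: 1 2 6 4 0 8 5 9 7 3

Derivation:
Char counts: '$':1, 'A':3, 'B':2, 'D':1, 'c':1, 'd':2
C (first-col start): C('$')=0, C('A')=1, C('B')=4, C('D')=6, C('c')=7, C('d')=8
L[0]='A': occ=0, LF[0]=C('A')+0=1+0=1
L[1]='A': occ=1, LF[1]=C('A')+1=1+1=2
L[2]='D': occ=0, LF[2]=C('D')+0=6+0=6
L[3]='B': occ=0, LF[3]=C('B')+0=4+0=4
L[4]='$': occ=0, LF[4]=C('$')+0=0+0=0
L[5]='d': occ=0, LF[5]=C('d')+0=8+0=8
L[6]='B': occ=1, LF[6]=C('B')+1=4+1=5
L[7]='d': occ=1, LF[7]=C('d')+1=8+1=9
L[8]='c': occ=0, LF[8]=C('c')+0=7+0=7
L[9]='A': occ=2, LF[9]=C('A')+2=1+2=3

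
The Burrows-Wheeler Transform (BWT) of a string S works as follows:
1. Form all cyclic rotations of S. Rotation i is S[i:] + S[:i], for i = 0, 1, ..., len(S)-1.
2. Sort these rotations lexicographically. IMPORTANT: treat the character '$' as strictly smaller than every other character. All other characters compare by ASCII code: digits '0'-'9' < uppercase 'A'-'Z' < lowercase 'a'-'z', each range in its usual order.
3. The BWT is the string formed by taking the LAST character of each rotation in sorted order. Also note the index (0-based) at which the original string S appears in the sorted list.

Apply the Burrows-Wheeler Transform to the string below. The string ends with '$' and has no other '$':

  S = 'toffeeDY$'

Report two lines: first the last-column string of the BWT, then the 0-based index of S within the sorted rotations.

Answer: YeDeffot$
8

Derivation:
All 9 rotations (rotation i = S[i:]+S[:i]):
  rot[0] = toffeeDY$
  rot[1] = offeeDY$t
  rot[2] = ffeeDY$to
  rot[3] = feeDY$tof
  rot[4] = eeDY$toff
  rot[5] = eDY$toffe
  rot[6] = DY$toffee
  rot[7] = Y$toffeeD
  rot[8] = $toffeeDY
Sorted (with $ < everything):
  sorted[0] = $toffeeDY  (last char: 'Y')
  sorted[1] = DY$toffee  (last char: 'e')
  sorted[2] = Y$toffeeD  (last char: 'D')
  sorted[3] = eDY$toffe  (last char: 'e')
  sorted[4] = eeDY$toff  (last char: 'f')
  sorted[5] = feeDY$tof  (last char: 'f')
  sorted[6] = ffeeDY$to  (last char: 'o')
  sorted[7] = offeeDY$t  (last char: 't')
  sorted[8] = toffeeDY$  (last char: '$')
Last column: YeDeffot$
Original string S is at sorted index 8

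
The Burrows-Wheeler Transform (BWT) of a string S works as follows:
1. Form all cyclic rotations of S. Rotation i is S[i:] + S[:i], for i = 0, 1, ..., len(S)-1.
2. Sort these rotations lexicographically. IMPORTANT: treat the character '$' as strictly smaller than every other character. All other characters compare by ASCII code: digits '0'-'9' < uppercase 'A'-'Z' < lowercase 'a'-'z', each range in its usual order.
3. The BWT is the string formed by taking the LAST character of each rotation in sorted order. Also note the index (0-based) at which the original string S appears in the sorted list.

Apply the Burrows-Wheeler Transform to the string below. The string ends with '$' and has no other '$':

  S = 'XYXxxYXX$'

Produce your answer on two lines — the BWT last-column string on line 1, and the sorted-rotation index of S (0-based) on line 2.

All 9 rotations (rotation i = S[i:]+S[:i]):
  rot[0] = XYXxxYXX$
  rot[1] = YXxxYXX$X
  rot[2] = XxxYXX$XY
  rot[3] = xxYXX$XYX
  rot[4] = xYXX$XYXx
  rot[5] = YXX$XYXxx
  rot[6] = XX$XYXxxY
  rot[7] = X$XYXxxYX
  rot[8] = $XYXxxYXX
Sorted (with $ < everything):
  sorted[0] = $XYXxxYXX  (last char: 'X')
  sorted[1] = X$XYXxxYX  (last char: 'X')
  sorted[2] = XX$XYXxxY  (last char: 'Y')
  sorted[3] = XYXxxYXX$  (last char: '$')
  sorted[4] = XxxYXX$XY  (last char: 'Y')
  sorted[5] = YXX$XYXxx  (last char: 'x')
  sorted[6] = YXxxYXX$X  (last char: 'X')
  sorted[7] = xYXX$XYXx  (last char: 'x')
  sorted[8] = xxYXX$XYX  (last char: 'X')
Last column: XXY$YxXxX
Original string S is at sorted index 3

Answer: XXY$YxXxX
3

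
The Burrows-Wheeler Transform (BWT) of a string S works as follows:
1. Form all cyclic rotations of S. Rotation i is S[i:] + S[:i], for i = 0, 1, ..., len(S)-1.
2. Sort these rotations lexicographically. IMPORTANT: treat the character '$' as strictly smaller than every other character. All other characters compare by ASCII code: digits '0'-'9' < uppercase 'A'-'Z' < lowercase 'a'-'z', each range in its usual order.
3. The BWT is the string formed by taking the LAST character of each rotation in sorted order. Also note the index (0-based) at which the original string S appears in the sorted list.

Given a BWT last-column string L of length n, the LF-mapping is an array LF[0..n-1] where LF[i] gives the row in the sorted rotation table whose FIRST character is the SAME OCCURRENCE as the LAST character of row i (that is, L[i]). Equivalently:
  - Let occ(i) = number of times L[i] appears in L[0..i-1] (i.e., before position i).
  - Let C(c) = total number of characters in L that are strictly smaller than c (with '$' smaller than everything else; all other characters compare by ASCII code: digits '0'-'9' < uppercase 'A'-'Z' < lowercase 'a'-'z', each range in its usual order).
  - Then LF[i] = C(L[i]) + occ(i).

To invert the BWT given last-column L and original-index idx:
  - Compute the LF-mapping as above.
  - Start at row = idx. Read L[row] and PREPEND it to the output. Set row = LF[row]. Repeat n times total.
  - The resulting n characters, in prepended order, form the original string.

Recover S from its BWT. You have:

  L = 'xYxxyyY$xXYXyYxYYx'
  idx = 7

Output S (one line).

LF mapping: 9 3 10 11 15 16 4 0 12 1 5 2 17 6 13 7 8 14
Walk LF starting at row 7, prepending L[row]:
  step 1: row=7, L[7]='$', prepend. Next row=LF[7]=0
  step 2: row=0, L[0]='x', prepend. Next row=LF[0]=9
  step 3: row=9, L[9]='X', prepend. Next row=LF[9]=1
  step 4: row=1, L[1]='Y', prepend. Next row=LF[1]=3
  step 5: row=3, L[3]='x', prepend. Next row=LF[3]=11
  step 6: row=11, L[11]='X', prepend. Next row=LF[11]=2
  step 7: row=2, L[2]='x', prepend. Next row=LF[2]=10
  step 8: row=10, L[10]='Y', prepend. Next row=LF[10]=5
  step 9: row=5, L[5]='y', prepend. Next row=LF[5]=16
  step 10: row=16, L[16]='Y', prepend. Next row=LF[16]=8
  step 11: row=8, L[8]='x', prepend. Next row=LF[8]=12
  step 12: row=12, L[12]='y', prepend. Next row=LF[12]=17
  step 13: row=17, L[17]='x', prepend. Next row=LF[17]=14
  step 14: row=14, L[14]='x', prepend. Next row=LF[14]=13
  step 15: row=13, L[13]='Y', prepend. Next row=LF[13]=6
  step 16: row=6, L[6]='Y', prepend. Next row=LF[6]=4
  step 17: row=4, L[4]='y', prepend. Next row=LF[4]=15
  step 18: row=15, L[15]='Y', prepend. Next row=LF[15]=7
Reversed output: YyYYxxyxYyYxXxYXx$

Answer: YyYYxxyxYyYxXxYXx$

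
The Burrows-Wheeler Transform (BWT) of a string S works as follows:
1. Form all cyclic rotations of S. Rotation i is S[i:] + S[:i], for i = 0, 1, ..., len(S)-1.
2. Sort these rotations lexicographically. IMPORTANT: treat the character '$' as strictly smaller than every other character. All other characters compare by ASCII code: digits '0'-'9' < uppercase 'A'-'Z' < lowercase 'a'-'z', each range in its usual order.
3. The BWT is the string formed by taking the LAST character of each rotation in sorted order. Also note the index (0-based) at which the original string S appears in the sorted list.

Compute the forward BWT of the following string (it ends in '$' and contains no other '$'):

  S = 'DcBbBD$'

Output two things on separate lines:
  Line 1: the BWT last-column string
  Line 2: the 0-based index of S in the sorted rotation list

All 7 rotations (rotation i = S[i:]+S[:i]):
  rot[0] = DcBbBD$
  rot[1] = cBbBD$D
  rot[2] = BbBD$Dc
  rot[3] = bBD$DcB
  rot[4] = BD$DcBb
  rot[5] = D$DcBbB
  rot[6] = $DcBbBD
Sorted (with $ < everything):
  sorted[0] = $DcBbBD  (last char: 'D')
  sorted[1] = BD$DcBb  (last char: 'b')
  sorted[2] = BbBD$Dc  (last char: 'c')
  sorted[3] = D$DcBbB  (last char: 'B')
  sorted[4] = DcBbBD$  (last char: '$')
  sorted[5] = bBD$DcB  (last char: 'B')
  sorted[6] = cBbBD$D  (last char: 'D')
Last column: DbcB$BD
Original string S is at sorted index 4

Answer: DbcB$BD
4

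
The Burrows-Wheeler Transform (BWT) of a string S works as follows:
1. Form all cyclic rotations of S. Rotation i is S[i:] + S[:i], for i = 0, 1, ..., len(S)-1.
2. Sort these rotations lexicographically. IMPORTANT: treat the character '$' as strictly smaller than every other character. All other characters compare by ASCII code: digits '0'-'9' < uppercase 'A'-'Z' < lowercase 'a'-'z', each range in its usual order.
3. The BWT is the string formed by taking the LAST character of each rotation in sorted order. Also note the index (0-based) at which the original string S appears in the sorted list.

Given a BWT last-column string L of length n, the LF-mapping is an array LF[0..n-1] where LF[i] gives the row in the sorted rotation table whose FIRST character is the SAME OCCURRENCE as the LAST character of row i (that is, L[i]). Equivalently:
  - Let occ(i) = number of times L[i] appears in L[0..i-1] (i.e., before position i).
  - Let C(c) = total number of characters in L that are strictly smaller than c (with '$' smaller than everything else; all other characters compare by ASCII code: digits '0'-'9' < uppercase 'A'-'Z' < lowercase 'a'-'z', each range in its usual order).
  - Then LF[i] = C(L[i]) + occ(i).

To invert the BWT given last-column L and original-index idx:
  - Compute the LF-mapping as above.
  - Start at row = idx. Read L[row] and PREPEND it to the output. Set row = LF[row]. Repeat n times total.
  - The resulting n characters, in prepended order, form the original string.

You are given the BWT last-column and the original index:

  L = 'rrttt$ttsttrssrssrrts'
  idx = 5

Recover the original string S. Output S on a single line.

Answer: rtsssttstrtrstrtstrr$

Derivation:
LF mapping: 1 2 13 14 15 0 16 17 7 18 19 3 8 9 4 10 11 5 6 20 12
Walk LF starting at row 5, prepending L[row]:
  step 1: row=5, L[5]='$', prepend. Next row=LF[5]=0
  step 2: row=0, L[0]='r', prepend. Next row=LF[0]=1
  step 3: row=1, L[1]='r', prepend. Next row=LF[1]=2
  step 4: row=2, L[2]='t', prepend. Next row=LF[2]=13
  step 5: row=13, L[13]='s', prepend. Next row=LF[13]=9
  step 6: row=9, L[9]='t', prepend. Next row=LF[9]=18
  step 7: row=18, L[18]='r', prepend. Next row=LF[18]=6
  step 8: row=6, L[6]='t', prepend. Next row=LF[6]=16
  step 9: row=16, L[16]='s', prepend. Next row=LF[16]=11
  step 10: row=11, L[11]='r', prepend. Next row=LF[11]=3
  step 11: row=3, L[3]='t', prepend. Next row=LF[3]=14
  step 12: row=14, L[14]='r', prepend. Next row=LF[14]=4
  step 13: row=4, L[4]='t', prepend. Next row=LF[4]=15
  step 14: row=15, L[15]='s', prepend. Next row=LF[15]=10
  step 15: row=10, L[10]='t', prepend. Next row=LF[10]=19
  step 16: row=19, L[19]='t', prepend. Next row=LF[19]=20
  step 17: row=20, L[20]='s', prepend. Next row=LF[20]=12
  step 18: row=12, L[12]='s', prepend. Next row=LF[12]=8
  step 19: row=8, L[8]='s', prepend. Next row=LF[8]=7
  step 20: row=7, L[7]='t', prepend. Next row=LF[7]=17
  step 21: row=17, L[17]='r', prepend. Next row=LF[17]=5
Reversed output: rtsssttstrtrstrtstrr$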